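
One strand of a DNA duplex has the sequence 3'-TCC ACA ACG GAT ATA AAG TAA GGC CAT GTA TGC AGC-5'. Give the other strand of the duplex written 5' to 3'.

The strand is given 3'→5', so its complement runs 5'→3' in the same left-to-right order: pair each base A↔T, G↔C.

5'-AGGTGTTGCCTATATTTCATTCCGGTACATACGTCG-3'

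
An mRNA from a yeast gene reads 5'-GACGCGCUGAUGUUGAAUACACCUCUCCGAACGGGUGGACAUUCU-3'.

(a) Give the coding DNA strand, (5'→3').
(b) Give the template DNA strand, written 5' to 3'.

(a) 5'-GACGCGCTGATGTTGAATACACCTCTCCGAACGGGTGGACATTCT-3'
(b) 5'-AGAATGTCCACCCGTTCGGAGAGGTGTATTCAACATCAGCGCGTC-3'

(a) The coding strand matches the mRNA with U→T.
(b) The template strand is the reverse complement of the coding strand.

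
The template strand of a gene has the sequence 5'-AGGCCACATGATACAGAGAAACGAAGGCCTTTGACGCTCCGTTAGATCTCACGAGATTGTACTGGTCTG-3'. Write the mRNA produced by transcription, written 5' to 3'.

The mRNA has the sequence of the coding strand (reverse complement of the template) with T→U. Reverse complement of AGGCCACATGATACAGAGAAACGAAGGCCTTTGACGCTCCGTTAGATCTCACGAGATTGTACTGGTCTG is CAGACCAGTACAATCTCGTGAGATCTAACGGAGCGTCAAAGGCCTTCGTTTCTCTGTATCATGTGGCCT; then T→U.

5'-CAGACCAGUACAAUCUCGUGAGAUCUAACGGAGCGUCAAAGGCCUUCGUUUCUCUGUAUCAUGUGGCCU-3'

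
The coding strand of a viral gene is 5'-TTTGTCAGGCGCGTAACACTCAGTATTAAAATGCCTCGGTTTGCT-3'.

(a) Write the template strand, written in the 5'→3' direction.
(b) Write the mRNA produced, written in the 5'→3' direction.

(a) The template strand is the reverse complement of the coding strand: complement AAACAGTCCGCGCATTGTGAGTCATAATTTTACGGAGCCAAACGA, then reverse.
(b) mRNA matches the coding strand with T→U.

(a) 5'-AGCAAACCGAGGCATTTTAATACTGAGTGTTACGCGCCTGACAAA-3'
(b) 5'-UUUGUCAGGCGCGUAACACUCAGUAUUAAAAUGCCUCGGUUUGCU-3'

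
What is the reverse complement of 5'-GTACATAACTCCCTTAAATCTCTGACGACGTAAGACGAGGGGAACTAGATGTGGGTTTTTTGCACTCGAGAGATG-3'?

Complement each base (A↔T, G↔C): CATGTATTGAGGGAATTTAGAGACTGCTGCATTCTGCTCCCCTTGATCTACACCCAAAAAACGTGAGCTCTCTAC. Then reverse.

5'-CATCTCTCGAGTGCAAAAAACCCACATCTAGTTCCCCTCGTCTTACGTCGTCAGAGATTTAAGGGAGTTATGTAC-3'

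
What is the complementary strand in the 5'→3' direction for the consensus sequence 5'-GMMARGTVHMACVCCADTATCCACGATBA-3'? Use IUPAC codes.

5'-TVATCGTGGATAHTGGBGTKDBACYTKKC-3'

Standard pairs A↔T, G↔C; ambiguity codes pair R↔Y, M↔K, B↔V, D↔H. Complement (CKKTYCABDKTGBGGTHATAGGTGCTAVT), then reverse for 5'→3'.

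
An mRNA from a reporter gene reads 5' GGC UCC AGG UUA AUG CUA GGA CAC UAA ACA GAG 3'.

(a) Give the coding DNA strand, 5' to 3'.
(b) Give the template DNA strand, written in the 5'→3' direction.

(a) 5'-GGCTCCAGGTTAATGCTAGGACACTAAACAGAG-3'
(b) 5'-CTCTGTTTAGTGTCCTAGCATTAACCTGGAGCC-3'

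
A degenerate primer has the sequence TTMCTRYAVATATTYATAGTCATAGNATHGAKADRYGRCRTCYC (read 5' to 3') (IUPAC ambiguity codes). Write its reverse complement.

5'-GRGAYGYCRYHTMTCDATNCTATGACTATRAATATBTRYAGKAA-3'

Standard pairs A↔T, G↔C; ambiguity codes pair R↔Y, M↔K, D↔H, V↔B, N↔N. Complement (AAKGAYRTBTATAARTATCAGTATCNTADCTMTHYRCYGYAGRG), then reverse for 5'→3'.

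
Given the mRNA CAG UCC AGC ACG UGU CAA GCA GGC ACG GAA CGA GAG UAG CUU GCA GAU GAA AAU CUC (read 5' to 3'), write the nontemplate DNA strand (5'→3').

The coding DNA strand has the same 5'→3' sequence as the mRNA with U replaced by T.

5'-CAGTCCAGCACGTGTCAAGCAGGCACGGAACGAGAGTAGCTTGCAGATGAAAATCTC-3'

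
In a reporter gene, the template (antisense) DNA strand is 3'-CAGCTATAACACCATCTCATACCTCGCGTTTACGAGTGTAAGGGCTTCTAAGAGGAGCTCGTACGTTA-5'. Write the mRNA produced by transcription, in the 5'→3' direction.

5'-GUCGAUAUUGUGGUAGAGUAUGGAGCGCAAAUGCUCACAUUCCCGAAGAUUCUCCUCGAGCAUGCAAU-3'

Reading the template 3'→5' as shown, RNA polymerase pairs each base (A→U, T→A, G↔C) to build mRNA 5'→3' directly.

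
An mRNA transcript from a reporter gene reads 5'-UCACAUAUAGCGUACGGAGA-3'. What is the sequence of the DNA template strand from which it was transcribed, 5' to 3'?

5'-TCTCCGTACGCTATATGTGA-3'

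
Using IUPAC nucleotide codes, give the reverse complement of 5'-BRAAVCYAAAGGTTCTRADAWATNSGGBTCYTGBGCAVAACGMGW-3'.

Standard pairs A↔T, G↔C; ambiguity codes pair R↔Y, M↔K, W↔W, S↔S, B↔V, D↔H, N↔N. Complement (VYTTBGRTTTCCAAGAYTHTWTANSCCVAGRACVCGTBTTGCKCW), then reverse for 5'→3'.

5′-WCKCGTTBTGCVCARGAVCCSNATWTHTYAGAACCTTTRGBTTYV-3′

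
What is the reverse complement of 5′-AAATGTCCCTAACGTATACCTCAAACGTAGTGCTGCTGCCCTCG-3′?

5'-CGAGGGCAGCAGCACTACGTTTGAGGTATACGTTAGGGACATTT-3'

Reading the sequence 3'→5' and pairing each base (A↔T, G↔C) gives the reverse complement directly.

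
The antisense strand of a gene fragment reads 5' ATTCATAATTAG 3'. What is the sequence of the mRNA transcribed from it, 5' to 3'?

5'-CUAAUUAUGAAU-3'

The mRNA has the sequence of the coding strand (reverse complement of the template) with T→U. Reverse complement of ATTCATAATTAG is CTAATTATGAAT; then T→U.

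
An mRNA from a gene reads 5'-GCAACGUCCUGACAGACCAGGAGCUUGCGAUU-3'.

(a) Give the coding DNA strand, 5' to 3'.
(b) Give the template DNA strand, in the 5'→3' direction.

(a) 5'-GCAACGTCCTGACAGACCAGGAGCTTGCGATT-3'
(b) 5'-AATCGCAAGCTCCTGGTCTGTCAGGACGTTGC-3'

(a) The coding strand matches the mRNA with U→T.
(b) The template strand is the reverse complement of the coding strand.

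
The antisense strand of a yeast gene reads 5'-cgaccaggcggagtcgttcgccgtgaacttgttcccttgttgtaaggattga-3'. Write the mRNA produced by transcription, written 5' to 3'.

5'-UCAAUCCUUACAACAAGGGAACAAGUUCACGGCGAACGACUCCGCCUGGUCG-3'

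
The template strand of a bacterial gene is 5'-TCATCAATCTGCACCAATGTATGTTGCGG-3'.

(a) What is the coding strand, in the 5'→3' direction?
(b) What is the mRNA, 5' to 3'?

(a) The coding strand is the reverse complement of the template: complement AGTAGTTAGACGTGGTTACATACAACGCC, then reverse.
(b) mRNA has the coding-strand sequence with T→U.

(a) 5'-CCGCAACATACATTGGTGCAGATTGATGA-3'
(b) 5'-CCGCAACAUACAUUGGUGCAGAUUGAUGA-3'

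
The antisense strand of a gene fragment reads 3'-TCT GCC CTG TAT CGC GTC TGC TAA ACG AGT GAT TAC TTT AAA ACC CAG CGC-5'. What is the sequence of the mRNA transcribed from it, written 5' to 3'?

5′-AGACGGGACAUAGCGCAGACGAUUUGCUCACUAAUGAAAUUUUGGGUCGCG-3′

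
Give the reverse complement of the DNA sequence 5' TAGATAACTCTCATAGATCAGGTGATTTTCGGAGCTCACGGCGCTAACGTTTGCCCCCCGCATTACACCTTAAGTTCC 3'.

Complement each base (A↔T, G↔C): ATCTATTGAGAGTATCTAGTCCACTAAAAGCCTCGAGTGCCGCGATTGCAAACGGGGGGCGTAATGTGGAATTCAAGG. Then reverse.

5′-GGAACTTAAGGTGTAATGCGGGGGGCAAACGTTAGCGCCGTGAGCTCCGAAAATCACCTGATCTATGAGAGTTATCTA-3′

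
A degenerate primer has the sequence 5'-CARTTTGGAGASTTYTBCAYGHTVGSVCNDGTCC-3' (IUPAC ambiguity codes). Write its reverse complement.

5'-GGACHNGBSCBADCRTGVARAASTCTCCAAAYTG-3'

Standard pairs A↔T, G↔C; ambiguity codes pair R↔Y, S↔S, B↔V, D↔H, N↔N. Complement (GTYAAACCTCTSAARAVGTRCDABCSBGNHCAGG), then reverse for 5'→3'.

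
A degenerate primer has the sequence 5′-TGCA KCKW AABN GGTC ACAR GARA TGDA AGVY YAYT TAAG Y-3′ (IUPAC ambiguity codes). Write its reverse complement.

Standard pairs A↔T, G↔C; ambiguity codes pair R↔Y, K↔M, W↔W, B↔V, D↔H, N↔N. Complement (ACGTMGMWTTVNCCAGTGTYCTYTACHTTCBRRTRAATTCR), then reverse for 5'→3'.

5'-RCTTAARTRRBCTTHCATYTCYTGTGACCNVTTWMGMTGCA-3'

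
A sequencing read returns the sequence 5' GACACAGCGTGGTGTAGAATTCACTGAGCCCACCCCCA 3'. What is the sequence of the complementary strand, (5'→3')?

5'-TGGGGGTGGGCTCAGTGAATTCTACACCACGCTGTGTC-3'

The complement of GACACAGCGTGGTGTAGAATTCACTGAGCCCACCCCCA is CTGTGTCGCACCACATCTTAAGTGACTCGGGTGGGGGT (A↔T, G↔C). DNA strands are antiparallel, so the complementary strand runs 3'→5'; reversing gives the 5'→3' form.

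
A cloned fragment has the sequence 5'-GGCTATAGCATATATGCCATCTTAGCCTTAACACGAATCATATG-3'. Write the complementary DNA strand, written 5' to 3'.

The complement of GGCTATAGCATATATGCCATCTTAGCCTTAACACGAATCATATG is CCGATATCGTATATACGGTAGAATCGGAATTGTGCTTAGTATAC (A↔T, G↔C). DNA strands are antiparallel, so the complementary strand runs 3'→5'; reversing gives the 5'→3' form.

5′-CATATGATTCGTGTTAAGGCTAAGATGGCATATATGCTATAGCC-3′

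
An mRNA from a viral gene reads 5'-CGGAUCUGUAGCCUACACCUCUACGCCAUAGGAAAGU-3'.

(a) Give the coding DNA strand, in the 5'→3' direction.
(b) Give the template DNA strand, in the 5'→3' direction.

(a) 5'-CGGATCTGTAGCCTACACCTCTACGCCATAGGAAAGT-3'
(b) 5′-ACTTTCCTATGGCGTAGAGGTGTAGGCTACAGATCCG-3′

(a) The coding strand matches the mRNA with U→T.
(b) The template strand is the reverse complement of the coding strand.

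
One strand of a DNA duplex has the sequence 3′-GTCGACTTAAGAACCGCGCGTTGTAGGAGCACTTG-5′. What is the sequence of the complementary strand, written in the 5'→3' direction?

5'-CAGCTGAATTCTTGGCGCGCAACATCCTCGTGAAC-3'

The strand is given 3'→5', so its complement runs 5'→3' in the same left-to-right order: pair each base A↔T, G↔C.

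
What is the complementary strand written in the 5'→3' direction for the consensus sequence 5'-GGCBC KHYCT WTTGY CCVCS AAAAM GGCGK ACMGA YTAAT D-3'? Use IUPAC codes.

5'-HATTARTCKGTMCGCCKTTTTSGBGGRCAAWAGRDMGVGCC-3'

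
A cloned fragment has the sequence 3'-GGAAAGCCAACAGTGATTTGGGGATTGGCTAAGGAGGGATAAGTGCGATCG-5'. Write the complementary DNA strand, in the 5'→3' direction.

5'-CCTTTCGGTTGTCACTAAACCCCTAACCGATTCCTCCCTATTCACGCTAGC-3'

The strand is given 3'→5', so its complement runs 5'→3' in the same left-to-right order: pair each base A↔T, G↔C.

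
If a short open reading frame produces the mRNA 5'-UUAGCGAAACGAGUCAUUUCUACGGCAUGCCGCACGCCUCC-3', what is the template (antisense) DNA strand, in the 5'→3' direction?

Replace U with T to get the coding DNA strand: TTAGCGAAACGAGTCATTTCTACGGCATGCCGCACGCCTCC. The template strand is its reverse complement (complement AATCGCTTTGCTCAGTAAAGATGCCGTACGGCGTGCGGAGG, then reverse).

5'-GGAGGCGTGCGGCATGCCGTAGAAATGACTCGTTTCGCTAA-3'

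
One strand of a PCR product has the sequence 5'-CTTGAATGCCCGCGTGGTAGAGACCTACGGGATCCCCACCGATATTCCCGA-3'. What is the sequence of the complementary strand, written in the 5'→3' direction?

Pairing A↔T and G↔C gives GAACTTACGGGCGCACCATCTCTGGATGCCCTAGGGGTGGCTATAAGGGCT, running 3'→5'. Reverse for the 5'→3' convention.

5'-TCGGGAATATCGGTGGGGATCCCGTAGGTCTCTACCACGCGGGCATTCAAG-3'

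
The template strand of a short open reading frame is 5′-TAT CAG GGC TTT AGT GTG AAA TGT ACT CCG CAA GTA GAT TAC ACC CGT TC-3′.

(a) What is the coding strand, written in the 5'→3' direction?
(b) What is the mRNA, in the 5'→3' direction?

(a) 5'-GAACGGGTGTAATCTACTTGCGGAGTACATTTCACACTAAAGCCCTGATA-3'
(b) 5′-GAACGGGUGUAAUCUACUUGCGGAGUACAUUUCACACUAAAGCCCUGAUA-3′

(a) The coding strand is the reverse complement of the template: complement ATAGTCCCGAAATCACACTTTACATGAGGCGTTCATCTAATGTGGGCAAG, then reverse.
(b) mRNA has the coding-strand sequence with T→U.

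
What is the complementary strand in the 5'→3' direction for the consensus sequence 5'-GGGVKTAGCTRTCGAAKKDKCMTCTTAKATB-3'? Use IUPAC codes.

5'-VATMTAAGAKGMHMMTTCGAYAGCTAMBCCC-3'

Standard pairs A↔T, G↔C; ambiguity codes pair R↔Y, M↔K, B↔V, D↔H. Complement (CCCBMATCGAYAGCTTMMHMGKAGAATMTAV), then reverse for 5'→3'.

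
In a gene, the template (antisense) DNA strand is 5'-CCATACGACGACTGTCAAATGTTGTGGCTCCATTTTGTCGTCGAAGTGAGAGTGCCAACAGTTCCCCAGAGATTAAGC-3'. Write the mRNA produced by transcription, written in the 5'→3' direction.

5'-GCUUAAUCUCUGGGGAACUGUUGGCACUCUCACUUCGACGACAAAAUGGAGCCACAACAUUUGACAGUCGUCGUAUGG-3'

RNA polymerase reads the template 3'→5' and synthesizes mRNA 5'→3' by base-pairing (A→U, T→A, G↔C). The complement of the template is GGTATGCTGCTGACAGTTTACAACACCGAGGTAAAACAGCAGCTTCACTCTCACGGTTGTCAAGGGGTCTCTAATTCG; antiparallel, so 5'→3' the coding strand is GCTTAATCTCTGGGGAACTGTTGGCACTCTCACTTCGACGACAAAATGGAGCCACAACATTTGACAGTCGTCGTATGG. Replace T with U for the mRNA.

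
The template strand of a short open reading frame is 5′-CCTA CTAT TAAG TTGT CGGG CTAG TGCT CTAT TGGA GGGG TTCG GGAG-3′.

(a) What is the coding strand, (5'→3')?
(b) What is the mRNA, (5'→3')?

(a) The coding strand is the reverse complement of the template: complement GGATGATAATTCAACAGCCCGATCACGAGATAACCTCCCCAAGCCCTC, then reverse.
(b) mRNA has the coding-strand sequence with T→U.

(a) 5'-CTCCCGAACCCCTCCAATAGAGCACTAGCCCGACAACTTAATAGTAGG-3'
(b) 5'-CUCCCGAACCCCUCCAAUAGAGCACUAGCCCGACAACUUAAUAGUAGG-3'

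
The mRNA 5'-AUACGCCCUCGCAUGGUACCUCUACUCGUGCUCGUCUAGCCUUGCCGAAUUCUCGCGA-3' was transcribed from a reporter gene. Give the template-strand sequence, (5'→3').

Replace U with T to get the coding DNA strand: ATACGCCCTCGCATGGTACCTCTACTCGTGCTCGTCTAGCCTTGCCGAATTCTCGCGA. The template strand is its reverse complement (complement TATGCGGGAGCGTACCATGGAGATGAGCACGAGCAGATCGGAACGGCTTAAGAGCGCT, then reverse).

5'-TCGCGAGAATTCGGCAAGGCTAGACGAGCACGAGTAGAGGTACCATGCGAGGGCGTAT-3'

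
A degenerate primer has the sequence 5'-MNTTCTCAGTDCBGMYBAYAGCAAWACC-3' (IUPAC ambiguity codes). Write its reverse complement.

Standard pairs A↔T, G↔C; ambiguity codes pair Y↔R, M↔K, W↔W, B↔V, D↔H, N↔N. Complement (KNAAGAGTCAHGVCKRVTRTCGTTWTGG), then reverse for 5'→3'.

5'-GGTWTTGCTRTVRKCVGHACTGAGAANK-3'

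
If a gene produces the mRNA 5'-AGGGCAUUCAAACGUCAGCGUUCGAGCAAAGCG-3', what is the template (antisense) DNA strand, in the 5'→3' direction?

Replace U with T to get the coding DNA strand: AGGGCATTCAAACGTCAGCGTTCGAGCAAAGCG. The template strand is its reverse complement (complement TCCCGTAAGTTTGCAGTCGCAAGCTCGTTTCGC, then reverse).

5'-CGCTTTGCTCGAACGCTGACGTTTGAATGCCCT-3'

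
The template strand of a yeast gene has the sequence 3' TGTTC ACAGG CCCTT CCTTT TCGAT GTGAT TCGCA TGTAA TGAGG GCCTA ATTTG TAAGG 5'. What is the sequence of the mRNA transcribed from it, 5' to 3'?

Reading the template 3'→5' as shown, RNA polymerase pairs each base (A→U, T→A, G↔C) to build mRNA 5'→3' directly.

5'-ACAAGUGUCCGGGAAGGAAAAGCUACACUAAGCGUACAUUACUCCCGGAUUAAACAUUCC-3'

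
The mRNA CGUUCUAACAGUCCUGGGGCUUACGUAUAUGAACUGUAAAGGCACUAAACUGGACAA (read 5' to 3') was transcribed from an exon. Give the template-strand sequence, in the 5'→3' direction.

5'-TTGTCCAGTTTAGTGCCTTTACAGTTCATATACGTAAGCCCCAGGACTGTTAGAACG-3'

Replace U with T to get the coding DNA strand: CGTTCTAACAGTCCTGGGGCTTACGTATATGAACTGTAAAGGCACTAAACTGGACAA. The template strand is its reverse complement (complement GCAAGATTGTCAGGACCCCGAATGCATATACTTGACATTTCCGTGATTTGACCTGTT, then reverse).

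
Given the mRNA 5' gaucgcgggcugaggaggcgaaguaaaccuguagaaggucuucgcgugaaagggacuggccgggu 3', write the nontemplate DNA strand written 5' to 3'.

The coding DNA strand has the same 5'→3' sequence as the mRNA with U replaced by T.

5′-GATCGCGGGCTGAGGAGGCGAAGTAAACCTGTAGAAGGTCTTCGCGTGAAAGGGACTGGCCGGGT-3′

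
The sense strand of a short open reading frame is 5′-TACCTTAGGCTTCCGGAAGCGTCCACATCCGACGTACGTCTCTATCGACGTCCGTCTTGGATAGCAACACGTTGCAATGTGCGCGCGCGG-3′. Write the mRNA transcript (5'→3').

The mRNA is synthesized from the template strand, so it matches the coding strand with T replaced by U.

5'-UACCUUAGGCUUCCGGAAGCGUCCACAUCCGACGUACGUCUCUAUCGACGUCCGUCUUGGAUAGCAACACGUUGCAAUGUGCGCGCGCGG-3'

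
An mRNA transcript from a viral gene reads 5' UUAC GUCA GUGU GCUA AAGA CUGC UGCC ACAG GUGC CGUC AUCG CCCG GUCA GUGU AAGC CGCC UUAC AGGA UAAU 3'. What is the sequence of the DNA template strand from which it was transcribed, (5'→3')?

Replace U with T to get the coding DNA strand: TTACGTCAGTGTGCTAAAGACTGCTGCCACAGGTGCCGTCATCGCCCGGTCAGTGTAAGCCGCCTTACAGGATAAT. The template strand is its reverse complement (complement AATGCAGTCACACGATTTCTGACGACGGTGTCCACGGCAGTAGCGGGCCAGTCACATTCGGCGGAATGTCCTATTA, then reverse).

5'-ATTATCCTGTAAGGCGGCTTACACTGACCGGGCGATGACGGCACCTGTGGCAGCAGTCTTTAGCACACTGACGTAA-3'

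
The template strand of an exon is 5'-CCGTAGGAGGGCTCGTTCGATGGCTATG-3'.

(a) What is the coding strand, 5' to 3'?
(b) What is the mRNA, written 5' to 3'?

(a) 5'-CATAGCCATCGAACGAGCCCTCCTACGG-3'
(b) 5'-CAUAGCCAUCGAACGAGCCCUCCUACGG-3'

(a) The coding strand is the reverse complement of the template: complement GGCATCCTCCCGAGCAAGCTACCGATAC, then reverse.
(b) mRNA has the coding-strand sequence with T→U.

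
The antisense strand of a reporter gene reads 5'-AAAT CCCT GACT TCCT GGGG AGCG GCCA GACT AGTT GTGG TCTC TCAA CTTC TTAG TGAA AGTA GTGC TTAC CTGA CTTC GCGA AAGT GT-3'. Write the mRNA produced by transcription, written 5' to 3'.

RNA polymerase reads the template 3'→5' and synthesizes mRNA 5'→3' by base-pairing (A→U, T→A, G↔C). The complement of the template is TTTAGGGACTGAAGGACCCCTCGCCGGTCTGATCAACACCAGAGAGTTGAAGAATCACTTTCATCACGAATGGACTGAAGCGCTTTCACA; antiparallel, so 5'→3' the coding strand is ACACTTTCGCGAAGTCAGGTAAGCACTACTTTCACTAAGAAGTTGAGAGACCACAACTAGTCTGGCCGCTCCCCAGGAAGTCAGGGATTT. Replace T with U for the mRNA.

5'-ACACUUUCGCGAAGUCAGGUAAGCACUACUUUCACUAAGAAGUUGAGAGACCACAACUAGUCUGGCCGCUCCCCAGGAAGUCAGGGAUUU-3'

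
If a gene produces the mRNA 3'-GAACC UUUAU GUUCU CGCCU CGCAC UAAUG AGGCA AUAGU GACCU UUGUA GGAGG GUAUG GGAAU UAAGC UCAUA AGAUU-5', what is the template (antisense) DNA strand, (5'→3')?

Written 5'→3' the mRNA is UUAGAAUACUCGAAUUAAGGGUAUGGGAGGAUGUUUCCAGUGAUAACGGAGUAAUCACGCUCCGCUCUUGUAUUUCCAAG, so the coding DNA strand is TTAGAATACTCGAATTAAGGGTATGGGAGGATGTTTCCAGTGATAACGGAGTAATCACGCTCCGCTCTTGTATTTCCAAG. The template is its reverse complement.

5′-CTTGGAAATACAAGAGCGGAGCGTGATTACTCCGTTATCACTGGAAACATCCTCCCATACCCTTAATTCGAGTATTCTAA-3′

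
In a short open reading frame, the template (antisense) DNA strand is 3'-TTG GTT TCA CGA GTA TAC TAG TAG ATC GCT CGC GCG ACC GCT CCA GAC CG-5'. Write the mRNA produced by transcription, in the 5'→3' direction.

5'-AACCAAAGUGCUCAUAUGAUCAUCUAGCGAGCGCGCUGGCGAGGUCUGGC-3'

Reading the template 3'→5' as shown, RNA polymerase pairs each base (A→U, T→A, G↔C) to build mRNA 5'→3' directly.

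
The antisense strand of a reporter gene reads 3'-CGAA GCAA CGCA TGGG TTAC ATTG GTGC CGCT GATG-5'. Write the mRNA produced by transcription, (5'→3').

5′-GCUUCGUUGCGUACCCAAUGUAACCACGGCGACUAC-3′

Reading the template 3'→5' as shown, RNA polymerase pairs each base (A→U, T→A, G↔C) to build mRNA 5'→3' directly.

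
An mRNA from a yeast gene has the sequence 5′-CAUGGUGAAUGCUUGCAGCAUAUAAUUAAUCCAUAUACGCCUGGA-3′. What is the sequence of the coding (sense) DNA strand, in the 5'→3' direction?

5'-CATGGTGAATGCTTGCAGCATATAATTAATCCATATACGCCTGGA-3'

The coding DNA strand has the same 5'→3' sequence as the mRNA with U replaced by T.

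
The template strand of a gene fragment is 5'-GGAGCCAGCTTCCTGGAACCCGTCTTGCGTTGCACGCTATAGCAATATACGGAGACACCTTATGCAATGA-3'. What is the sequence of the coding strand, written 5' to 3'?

The coding strand is complementary and antiparallel to the template: take the complement (A↔T, G↔C) and reverse.

5′-TCATTGCATAAGGTGTCTCCGTATATTGCTATAGCGTGCAACGCAAGACGGGTTCCAGGAAGCTGGCTCC-3′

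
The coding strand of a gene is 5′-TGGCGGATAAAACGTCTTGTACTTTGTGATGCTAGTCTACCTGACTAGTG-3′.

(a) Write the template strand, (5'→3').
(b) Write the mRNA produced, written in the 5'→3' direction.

(a) The template strand is the reverse complement of the coding strand: complement ACCGCCTATTTTGCAGAACATGAAACACTACGATCAGATGGACTGATCAC, then reverse.
(b) mRNA matches the coding strand with T→U.

(a) 5'-CACTAGTCAGGTAGACTAGCATCACAAAGTACAAGACGTTTTATCCGCCA-3'
(b) 5'-UGGCGGAUAAAACGUCUUGUACUUUGUGAUGCUAGUCUACCUGACUAGUG-3'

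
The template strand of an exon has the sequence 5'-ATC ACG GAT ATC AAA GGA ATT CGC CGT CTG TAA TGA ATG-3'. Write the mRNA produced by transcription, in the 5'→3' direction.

RNA polymerase reads the template 3'→5' and synthesizes mRNA 5'→3' by base-pairing (A→U, T→A, G↔C). The complement of the template is TAGTGCCTATAGTTTCCTTAAGCGGCAGACATTACTTAC; antiparallel, so 5'→3' the coding strand is CATTCATTACAGACGGCGAATTCCTTTGATATCCGTGAT. Replace T with U for the mRNA.

5'-CAUUCAUUACAGACGGCGAAUUCCUUUGAUAUCCGUGAU-3'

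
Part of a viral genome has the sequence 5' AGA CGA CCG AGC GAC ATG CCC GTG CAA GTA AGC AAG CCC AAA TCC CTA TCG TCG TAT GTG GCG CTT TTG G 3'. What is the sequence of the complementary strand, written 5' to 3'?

5'-CCAAAAGCGCCACATACGACGATAGGGATTTGGGCTTGCTTACTTGCACGGGCATGTCGCTCGGTCGTCT-3'

Pairing A↔T and G↔C gives TCTGCTGGCTCGCTGTACGGGCACGTTCATTCGTTCGGGTTTAGGGATAGCAGCATACACCGCGAAAACC, running 3'→5'. Reverse for the 5'→3' convention.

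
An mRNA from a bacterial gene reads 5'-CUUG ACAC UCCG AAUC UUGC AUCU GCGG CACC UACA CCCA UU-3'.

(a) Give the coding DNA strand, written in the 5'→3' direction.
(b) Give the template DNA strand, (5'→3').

(a) The coding strand matches the mRNA with U→T.
(b) The template strand is the reverse complement of the coding strand.

(a) 5'-CTTGACACTCCGAATCTTGCATCTGCGGCACCTACACCCATT-3'
(b) 5′-AATGGGTGTAGGTGCCGCAGATGCAAGATTCGGAGTGTCAAG-3′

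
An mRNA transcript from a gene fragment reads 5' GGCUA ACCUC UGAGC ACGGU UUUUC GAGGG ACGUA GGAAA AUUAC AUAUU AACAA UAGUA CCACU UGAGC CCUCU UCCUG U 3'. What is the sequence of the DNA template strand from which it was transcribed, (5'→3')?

Replace U with T to get the coding DNA strand: GGCTAACCTCTGAGCACGGTTTTTCGAGGGACGTAGGAAAATTACATATTAACAATAGTACCACTTGAGCCCTCTTCCTGT. The template strand is its reverse complement (complement CCGATTGGAGACTCGTGCCAAAAAGCTCCCTGCATCCTTTTAATGTATAATTGTTATCATGGTGAACTCGGGAGAAGGACA, then reverse).

5'-ACAGGAAGAGGGCTCAAGTGGTACTATTGTTAATATGTAATTTTCCTACGTCCCTCGAAAAACCGTGCTCAGAGGTTAGCC-3'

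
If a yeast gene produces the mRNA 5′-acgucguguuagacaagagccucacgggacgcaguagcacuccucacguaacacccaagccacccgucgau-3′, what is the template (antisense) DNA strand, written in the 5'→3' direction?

5'-ATCGACGGGTGGCTTGGGTGTTACGTGAGGAGTGCTACTGCGTCCCGTGAGGCTCTTGTCTAACACGACGT-3'

Replace U with T to get the coding DNA strand: ACGTCGTGTTAGACAAGAGCCTCACGGGACGCAGTAGCACTCCTCACGTAACACCCAAGCCACCCGTCGAT. The template strand is its reverse complement (complement TGCAGCACAATCTGTTCTCGGAGTGCCCTGCGTCATCGTGAGGAGTGCATTGTGGGTTCGGTGGGCAGCTA, then reverse).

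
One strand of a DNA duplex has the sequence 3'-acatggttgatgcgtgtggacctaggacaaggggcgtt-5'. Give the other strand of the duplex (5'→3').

5'-TGTACCAACTACGCACACCTGGATCCTGTTCCCCGCAA-3'

The strand is given 3'→5', so its complement runs 5'→3' in the same left-to-right order: pair each base A↔T, G↔C.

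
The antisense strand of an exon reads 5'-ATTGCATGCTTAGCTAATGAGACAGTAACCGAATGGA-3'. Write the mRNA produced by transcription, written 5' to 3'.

5′-UCCAUUCGGUUACUGUCUCAUUAGCUAAGCAUGCAAU-3′

The mRNA has the sequence of the coding strand (reverse complement of the template) with T→U. Reverse complement of ATTGCATGCTTAGCTAATGAGACAGTAACCGAATGGA is TCCATTCGGTTACTGTCTCATTAGCTAAGCATGCAAT; then T→U.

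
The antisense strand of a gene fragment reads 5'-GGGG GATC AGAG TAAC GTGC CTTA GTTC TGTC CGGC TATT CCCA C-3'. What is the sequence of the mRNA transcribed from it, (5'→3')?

5'-GUGGGAAUAGCCGGACAGAACUAAGGCACGUUACUCUGAUCCCCC-3'

The mRNA has the sequence of the coding strand (reverse complement of the template) with T→U. Reverse complement of GGGGGATCAGAGTAACGTGCCTTAGTTCTGTCCGGCTATTCCCAC is GTGGGAATAGCCGGACAGAACTAAGGCACGTTACTCTGATCCCCC; then T→U.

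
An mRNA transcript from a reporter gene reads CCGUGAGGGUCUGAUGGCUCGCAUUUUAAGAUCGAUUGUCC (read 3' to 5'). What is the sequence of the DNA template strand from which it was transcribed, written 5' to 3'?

5'-GGCACTCCCAGACTACCGAGCGTAAAATTCTAGCTAACAGG-3'

Written 5'→3' the mRNA is CCUGUUAGCUAGAAUUUUACGCUCGGUAGUCUGGGAGUGCC, so the coding DNA strand is CCTGTTAGCTAGAATTTTACGCTCGGTAGTCTGGGAGTGCC. The template is its reverse complement.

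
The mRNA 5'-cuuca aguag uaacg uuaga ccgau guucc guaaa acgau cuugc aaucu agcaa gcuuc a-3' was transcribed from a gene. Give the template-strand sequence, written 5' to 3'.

Replace U with T to get the coding DNA strand: CTTCAAGTAGTAACGTTAGACCGATGTTCCGTAAAACGATCTTGCAATCTAGCAAGCTTCA. The template strand is its reverse complement (complement GAAGTTCATCATTGCAATCTGGCTACAAGGCATTTTGCTAGAACGTTAGATCGTTCGAAGT, then reverse).

5'-TGAAGCTTGCTAGATTGCAAGATCGTTTTACGGAACATCGGTCTAACGTTACTACTTGAAG-3'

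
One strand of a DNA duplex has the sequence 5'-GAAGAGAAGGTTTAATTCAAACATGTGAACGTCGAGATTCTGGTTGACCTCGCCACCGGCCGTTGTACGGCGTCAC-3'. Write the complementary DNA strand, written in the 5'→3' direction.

The complement of GAAGAGAAGGTTTAATTCAAACATGTGAACGTCGAGATTCTGGTTGACCTCGCCACCGGCCGTTGTACGGCGTCAC is CTTCTCTTCCAAATTAAGTTTGTACACTTGCAGCTCTAAGACCAACTGGAGCGGTGGCCGGCAACATGCCGCAGTG (A↔T, G↔C). DNA strands are antiparallel, so the complementary strand runs 3'→5'; reversing gives the 5'→3' form.

5'-GTGACGCCGTACAACGGCCGGTGGCGAGGTCAACCAGAATCTCGACGTTCACATGTTTGAATTAAACCTTCTCTTC-3'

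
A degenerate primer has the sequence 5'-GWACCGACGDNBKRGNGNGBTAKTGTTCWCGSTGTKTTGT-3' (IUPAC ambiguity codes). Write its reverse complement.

5'-ACAAMACASCGWGAACAMTAVCNCNCYMVNHCGTCGGTWC-3'

Standard pairs A↔T, G↔C; ambiguity codes pair R↔Y, K↔M, W↔W, S↔S, B↔V, D↔H, N↔N. Complement (CWTGGCTGCHNVMYCNCNCVATMACAAGWGCSACAMAACA), then reverse for 5'→3'.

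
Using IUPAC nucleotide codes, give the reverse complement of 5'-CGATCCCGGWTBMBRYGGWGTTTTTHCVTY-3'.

5'-RABGDAAAAACWCCRYVKVAWCCGGGATCG-3'

Standard pairs A↔T, G↔C; ambiguity codes pair R↔Y, M↔K, W↔W, B↔V, H↔D. Complement (GCTAGGGCCWAVKVYRCCWCAAAAADGBAR), then reverse for 5'→3'.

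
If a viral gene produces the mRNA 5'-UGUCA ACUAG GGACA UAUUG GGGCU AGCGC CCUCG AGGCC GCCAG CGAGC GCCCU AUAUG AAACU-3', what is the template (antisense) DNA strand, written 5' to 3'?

5'-AGTTTCATATAGGGCGCTCGCTGGCGGCCTCGAGGGCGCTAGCCCCAATATGTCCCTAGTTGACA-3'

Replace U with T to get the coding DNA strand: TGTCAACTAGGGACATATTGGGGCTAGCGCCCTCGAGGCCGCCAGCGAGCGCCCTATATGAAACT. The template strand is its reverse complement (complement ACAGTTGATCCCTGTATAACCCCGATCGCGGGAGCTCCGGCGGTCGCTCGCGGGATATACTTTGA, then reverse).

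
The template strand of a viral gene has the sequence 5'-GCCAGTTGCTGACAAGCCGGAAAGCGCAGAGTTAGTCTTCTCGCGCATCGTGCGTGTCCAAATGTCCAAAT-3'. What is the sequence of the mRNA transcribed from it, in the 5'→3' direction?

The mRNA has the sequence of the coding strand (reverse complement of the template) with T→U. Reverse complement of GCCAGTTGCTGACAAGCCGGAAAGCGCAGAGTTAGTCTTCTCGCGCATCGTGCGTGTCCAAATGTCCAAAT is ATTTGGACATTTGGACACGCACGATGCGCGAGAAGACTAACTCTGCGCTTTCCGGCTTGTCAGCAACTGGC; then T→U.

5'-AUUUGGACAUUUGGACACGCACGAUGCGCGAGAAGACUAACUCUGCGCUUUCCGGCUUGUCAGCAACUGGC-3'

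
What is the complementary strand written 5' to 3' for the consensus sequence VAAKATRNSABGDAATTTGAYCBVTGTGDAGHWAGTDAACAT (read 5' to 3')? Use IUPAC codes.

5'-ATGTTHACTWDCTHCACABVGRTCAAATTHCVTSNYATMTTB-3'

Standard pairs A↔T, G↔C; ambiguity codes pair R↔Y, K↔M, W↔W, S↔S, B↔V, D↔H, N↔N. Complement (BTTMTAYNSTVCHTTAAACTRGVBACACHTCDWTCAHTTGTA), then reverse for 5'→3'.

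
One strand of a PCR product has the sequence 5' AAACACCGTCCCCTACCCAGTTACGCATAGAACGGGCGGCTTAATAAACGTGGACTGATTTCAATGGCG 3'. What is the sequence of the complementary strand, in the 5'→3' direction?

5'-CGCCATTGAAATCAGTCCACGTTTATTAAGCCGCCCGTTCTATGCGTAACTGGGTAGGGGACGGTGTTT-3'

Pairing A↔T and G↔C gives TTTGTGGCAGGGGATGGGTCAATGCGTATCTTGCCCGCCGAATTATTTGCACCTGACTAAAGTTACCGC, running 3'→5'. Reverse for the 5'→3' convention.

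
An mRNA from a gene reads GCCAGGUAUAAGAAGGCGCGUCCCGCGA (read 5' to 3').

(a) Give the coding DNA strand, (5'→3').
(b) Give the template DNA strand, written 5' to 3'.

(a) 5'-GCCAGGTATAAGAAGGCGCGTCCCGCGA-3'
(b) 5'-TCGCGGGACGCGCCTTCTTATACCTGGC-3'

(a) The coding strand matches the mRNA with U→T.
(b) The template strand is the reverse complement of the coding strand.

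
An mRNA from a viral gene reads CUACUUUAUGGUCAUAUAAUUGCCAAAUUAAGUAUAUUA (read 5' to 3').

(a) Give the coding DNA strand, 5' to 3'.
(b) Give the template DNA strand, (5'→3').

(a) The coding strand matches the mRNA with U→T.
(b) The template strand is the reverse complement of the coding strand.

(a) 5'-CTACTTTATGGTCATATAATTGCCAAATTAAGTATATTA-3'
(b) 5'-TAATATACTTAATTTGGCAATTATATGACCATAAAGTAG-3'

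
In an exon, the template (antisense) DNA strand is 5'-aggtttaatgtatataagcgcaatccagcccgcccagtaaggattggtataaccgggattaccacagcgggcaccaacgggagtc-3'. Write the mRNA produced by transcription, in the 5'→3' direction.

5'-GACUCCCGUUGGUGCCCGCUGUGGUAAUCCCGGUUAUACCAAUCCUUACUGGGCGGGCUGGAUUGCGCUUAUAUACAUUAAACCU-3'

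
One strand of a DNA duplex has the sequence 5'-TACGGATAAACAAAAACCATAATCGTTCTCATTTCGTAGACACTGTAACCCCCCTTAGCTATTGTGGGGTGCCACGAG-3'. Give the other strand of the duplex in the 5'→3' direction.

Pairing A↔T and G↔C gives ATGCCTATTTGTTTTTGGTATTAGCAAGAGTAAAGCATCTGTGACATTGGGGGGAATCGATAACACCCCACGGTGCTC, running 3'→5'. Reverse for the 5'→3' convention.

5′-CTCGTGGCACCCCACAATAGCTAAGGGGGGTTACAGTGTCTACGAAATGAGAACGATTATGGTTTTTGTTTATCCGTA-3′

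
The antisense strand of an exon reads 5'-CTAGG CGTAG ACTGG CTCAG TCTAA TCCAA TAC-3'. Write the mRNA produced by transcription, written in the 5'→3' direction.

5'-GUAUUGGAUUAGACUGAGCCAGUCUACGCCUAG-3'

RNA polymerase reads the template 3'→5' and synthesizes mRNA 5'→3' by base-pairing (A→U, T→A, G↔C). The complement of the template is GATCCGCATCTGACCGAGTCAGATTAGGTTATG; antiparallel, so 5'→3' the coding strand is GTATTGGATTAGACTGAGCCAGTCTACGCCTAG. Replace T with U for the mRNA.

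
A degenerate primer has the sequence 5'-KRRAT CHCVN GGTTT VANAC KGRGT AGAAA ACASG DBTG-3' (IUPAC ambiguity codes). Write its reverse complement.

Standard pairs A↔T, G↔C; ambiguity codes pair R↔Y, K↔M, S↔S, B↔V, D↔H, N↔N. Complement (MYYTAGDGBNCCAAABTNTGMCYCATCTTTTGTSCHVAC), then reverse for 5'→3'.

5′-CAVHCSTGTTTTCTACYCMGTNTBAAACCNBGDGATYYM-3′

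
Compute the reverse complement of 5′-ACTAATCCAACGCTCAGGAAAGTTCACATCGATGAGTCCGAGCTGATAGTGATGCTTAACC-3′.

5'-GGTTAAGCATCACTATCAGCTCGGACTCATCGATGTGAACTTTCCTGAGCGTTGGATTAGT-3'

Complement each base (A↔T, G↔C): TGATTAGGTTGCGAGTCCTTTCAAGTGTAGCTACTCAGGCTCGACTATCACTACGAATTGG. Then reverse.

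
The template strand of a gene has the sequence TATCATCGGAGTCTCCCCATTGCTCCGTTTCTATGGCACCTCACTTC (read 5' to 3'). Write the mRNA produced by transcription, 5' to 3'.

RNA polymerase reads the template 3'→5' and synthesizes mRNA 5'→3' by base-pairing (A→U, T→A, G↔C). The complement of the template is ATAGTAGCCTCAGAGGGGTAACGAGGCAAAGATACCGTGGAGTGAAG; antiparallel, so 5'→3' the coding strand is GAAGTGAGGTGCCATAGAAACGGAGCAATGGGGAGACTCCGATGATA. Replace T with U for the mRNA.

5'-GAAGUGAGGUGCCAUAGAAACGGAGCAAUGGGGAGACUCCGAUGAUA-3'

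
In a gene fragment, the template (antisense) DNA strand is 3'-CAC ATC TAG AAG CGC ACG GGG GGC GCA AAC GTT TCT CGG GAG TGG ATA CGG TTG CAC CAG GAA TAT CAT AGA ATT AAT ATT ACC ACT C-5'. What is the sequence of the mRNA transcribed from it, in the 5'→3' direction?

Reading the template 3'→5' as shown, RNA polymerase pairs each base (A→U, T→A, G↔C) to build mRNA 5'→3' directly.

5'-GUGUAGAUCUUCGCGUGCCCCCCGCGUUUGCAAAGAGCCCUCACCUAUGCCAACGUGGUCCUUAUAGUAUCUUAAUUAUAAUGGUGAG-3'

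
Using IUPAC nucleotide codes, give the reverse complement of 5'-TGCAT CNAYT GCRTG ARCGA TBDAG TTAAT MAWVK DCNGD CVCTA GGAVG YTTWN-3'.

5′-NWAARCBTCCTAGBGHCNGHMBWTKATTAACTHVATCGYTCAYGCARTNGATGCA-3′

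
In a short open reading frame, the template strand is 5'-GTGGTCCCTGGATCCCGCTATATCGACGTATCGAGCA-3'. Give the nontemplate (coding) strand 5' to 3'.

5′-TGCTCGATACGTCGATATAGCGGGATCCAGGGACCAC-3′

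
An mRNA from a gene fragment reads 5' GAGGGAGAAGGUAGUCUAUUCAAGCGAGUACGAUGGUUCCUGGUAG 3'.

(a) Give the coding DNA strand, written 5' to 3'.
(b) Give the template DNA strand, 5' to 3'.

(a) The coding strand matches the mRNA with U→T.
(b) The template strand is the reverse complement of the coding strand.

(a) 5'-GAGGGAGAAGGTAGTCTATTCAAGCGAGTACGATGGTTCCTGGTAG-3'
(b) 5'-CTACCAGGAACCATCGTACTCGCTTGAATAGACTACCTTCTCCCTC-3'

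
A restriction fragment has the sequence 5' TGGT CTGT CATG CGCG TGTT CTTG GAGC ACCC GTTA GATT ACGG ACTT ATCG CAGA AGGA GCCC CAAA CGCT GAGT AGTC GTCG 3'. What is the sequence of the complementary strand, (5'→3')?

The complement of TGGTCTGTCATGCGCGTGTTCTTGGAGCACCCGTTAGATTACGGACTTATCGCAGAAGGAGCCCCAAACGCTGAGTAGTCGTCG is ACCAGACAGTACGCGCACAAGAACCTCGTGGGCAATCTAATGCCTGAATAGCGTCTTCCTCGGGGTTTGCGACTCATCAGCAGC (A↔T, G↔C). DNA strands are antiparallel, so the complementary strand runs 3'→5'; reversing gives the 5'→3' form.

5'-CGACGACTACTCAGCGTTTGGGGCTCCTTCTGCGATAAGTCCGTAATCTAACGGGTGCTCCAAGAACACGCGCATGACAGACCA-3'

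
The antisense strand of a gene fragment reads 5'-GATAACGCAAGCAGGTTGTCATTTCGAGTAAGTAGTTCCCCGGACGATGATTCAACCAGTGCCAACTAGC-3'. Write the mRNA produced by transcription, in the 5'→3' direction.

5'-GCUAGUUGGCACUGGUUGAAUCAUCGUCCGGGGAACUACUUACUCGAAAUGACAACCUGCUUGCGUUAUC-3'

RNA polymerase reads the template 3'→5' and synthesizes mRNA 5'→3' by base-pairing (A→U, T→A, G↔C). The complement of the template is CTATTGCGTTCGTCCAACAGTAAAGCTCATTCATCAAGGGGCCTGCTACTAAGTTGGTCACGGTTGATCG; antiparallel, so 5'→3' the coding strand is GCTAGTTGGCACTGGTTGAATCATCGTCCGGGGAACTACTTACTCGAAATGACAACCTGCTTGCGTTATC. Replace T with U for the mRNA.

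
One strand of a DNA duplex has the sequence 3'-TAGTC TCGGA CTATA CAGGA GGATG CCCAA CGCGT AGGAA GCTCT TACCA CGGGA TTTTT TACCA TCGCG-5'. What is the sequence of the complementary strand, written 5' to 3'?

5'-ATCAGAGCCTGATATGTCCTCCTACGGGTTGCGCATCCTTCGAGAATGGTGCCCTAAAAAATGGTAGCGC-3'

The strand is given 3'→5', so its complement runs 5'→3' in the same left-to-right order: pair each base A↔T, G↔C.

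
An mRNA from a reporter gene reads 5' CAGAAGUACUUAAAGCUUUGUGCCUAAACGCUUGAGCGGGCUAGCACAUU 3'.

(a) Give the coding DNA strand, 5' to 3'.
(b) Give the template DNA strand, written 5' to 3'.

(a) 5′-CAGAAGTACTTAAAGCTTTGTGCCTAAACGCTTGAGCGGGCTAGCACATT-3′
(b) 5'-AATGTGCTAGCCCGCTCAAGCGTTTAGGCACAAAGCTTTAAGTACTTCTG-3'

(a) The coding strand matches the mRNA with U→T.
(b) The template strand is the reverse complement of the coding strand.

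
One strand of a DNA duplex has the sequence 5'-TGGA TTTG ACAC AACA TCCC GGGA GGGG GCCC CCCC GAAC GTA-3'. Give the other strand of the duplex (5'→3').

5′-TACGTTCGGGGGGGCCCCCTCCCGGGATGTTGTGTCAAATCCA-3′

Pairing A↔T and G↔C gives ACCTAAACTGTGTTGTAGGGCCCTCCCCCGGGGGGGCTTGCAT, running 3'→5'. Reverse for the 5'→3' convention.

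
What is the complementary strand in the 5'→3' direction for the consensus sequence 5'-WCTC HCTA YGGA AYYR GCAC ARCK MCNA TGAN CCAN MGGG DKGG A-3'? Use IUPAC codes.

5'-TCCMHCCCKNTGGNTCATNGKMGYTGTGCYRRTTCCRTAGDGAGW-3'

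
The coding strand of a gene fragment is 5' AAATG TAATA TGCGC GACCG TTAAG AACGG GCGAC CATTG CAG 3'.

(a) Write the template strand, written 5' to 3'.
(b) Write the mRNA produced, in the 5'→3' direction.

(a) 5'-CTGCAATGGTCGCCCGTTCTTAACGGTCGCGCATATTACATTT-3'
(b) 5′-AAAUGUAAUAUGCGCGACCGUUAAGAACGGGCGACCAUUGCAG-3′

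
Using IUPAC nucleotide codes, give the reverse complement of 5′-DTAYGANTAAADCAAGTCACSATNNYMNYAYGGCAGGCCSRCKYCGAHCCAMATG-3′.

5'-CATKTGGDTCGRMGYSGGCCTGCCRTRNKRNNATSGTGACTTGHTTTANTCRTAH-3'

Standard pairs A↔T, G↔C; ambiguity codes pair R↔Y, M↔K, S↔S, D↔H, N↔N. Complement (HATRCTNATTTHGTTCAGTGSTANNRKNRTRCCGTCCGGSYGMRGCTDGGTKTAC), then reverse for 5'→3'.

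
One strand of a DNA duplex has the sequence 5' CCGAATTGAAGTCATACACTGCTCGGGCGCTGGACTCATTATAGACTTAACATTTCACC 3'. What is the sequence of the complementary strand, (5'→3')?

5′-GGTGAAATGTTAAGTCTATAATGAGTCCAGCGCCCGAGCAGTGTATGACTTCAATTCGG-3′

The complement of CCGAATTGAAGTCATACACTGCTCGGGCGCTGGACTCATTATAGACTTAACATTTCACC is GGCTTAACTTCAGTATGTGACGAGCCCGCGACCTGAGTAATATCTGAATTGTAAAGTGG (A↔T, G↔C). DNA strands are antiparallel, so the complementary strand runs 3'→5'; reversing gives the 5'→3' form.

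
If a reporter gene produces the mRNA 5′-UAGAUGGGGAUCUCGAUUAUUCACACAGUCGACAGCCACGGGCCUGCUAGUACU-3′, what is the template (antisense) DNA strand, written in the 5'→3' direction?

5′-AGTACTAGCAGGCCCGTGGCTGTCGACTGTGTGAATAATCGAGATCCCCATCTA-3′

Replace U with T to get the coding DNA strand: TAGATGGGGATCTCGATTATTCACACAGTCGACAGCCACGGGCCTGCTAGTACT. The template strand is its reverse complement (complement ATCTACCCCTAGAGCTAATAAGTGTGTCAGCTGTCGGTGCCCGGACGATCATGA, then reverse).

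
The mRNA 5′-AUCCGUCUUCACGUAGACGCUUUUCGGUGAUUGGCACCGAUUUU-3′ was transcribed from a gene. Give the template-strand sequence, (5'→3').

Replace U with T to get the coding DNA strand: ATCCGTCTTCACGTAGACGCTTTTCGGTGATTGGCACCGATTTT. The template strand is its reverse complement (complement TAGGCAGAAGTGCATCTGCGAAAAGCCACTAACCGTGGCTAAAA, then reverse).

5'-AAAATCGGTGCCAATCACCGAAAAGCGTCTACGTGAAGACGGAT-3'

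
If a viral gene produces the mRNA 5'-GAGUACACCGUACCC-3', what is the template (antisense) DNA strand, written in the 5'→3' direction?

Replace U with T to get the coding DNA strand: GAGTACACCGTACCC. The template strand is its reverse complement (complement CTCATGTGGCATGGG, then reverse).

5'-GGGTACGGTGTACTC-3'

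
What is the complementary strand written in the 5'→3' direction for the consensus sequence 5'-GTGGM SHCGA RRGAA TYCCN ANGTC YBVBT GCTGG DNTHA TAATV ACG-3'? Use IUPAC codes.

5'-CGTBATTATDANHCCAGCAVBVRGACNTNGGRATTCYYTCGDSKCCAC-3'

Standard pairs A↔T, G↔C; ambiguity codes pair R↔Y, M↔K, S↔S, B↔V, D↔H, N↔N. Complement (CACCKSDGCTYYCTTARGGNTNCAGRVBVACGACCHNADTATTABTGC), then reverse for 5'→3'.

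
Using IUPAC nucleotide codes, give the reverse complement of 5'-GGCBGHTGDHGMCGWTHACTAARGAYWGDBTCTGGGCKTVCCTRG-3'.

5'-CYAGGBAMGCCCAGAVHCWRTCYTTAGTDAWCGKCDHCADCVGCC-3'

Standard pairs A↔T, G↔C; ambiguity codes pair R↔Y, M↔K, W↔W, B↔V, D↔H. Complement (CCGVCDACHDCKGCWADTGATTYCTRWCHVAGACCCGMABGGAYC), then reverse for 5'→3'.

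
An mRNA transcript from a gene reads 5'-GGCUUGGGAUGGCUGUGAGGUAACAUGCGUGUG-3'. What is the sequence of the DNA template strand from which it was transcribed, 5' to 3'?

Replace U with T to get the coding DNA strand: GGCTTGGGATGGCTGTGAGGTAACATGCGTGTG. The template strand is its reverse complement (complement CCGAACCCTACCGACACTCCATTGTACGCACAC, then reverse).

5′-CACACGCATGTTACCTCACAGCCATCCCAAGCC-3′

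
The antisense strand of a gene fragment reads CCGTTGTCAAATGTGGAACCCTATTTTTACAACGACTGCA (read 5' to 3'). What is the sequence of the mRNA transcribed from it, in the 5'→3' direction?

5'-UGCAGUCGUUGUAAAAAUAGGGUUCCACAUUUGACAACGG-3'

RNA polymerase reads the template 3'→5' and synthesizes mRNA 5'→3' by base-pairing (A→U, T→A, G↔C). The complement of the template is GGCAACAGTTTACACCTTGGGATAAAAATGTTGCTGACGT; antiparallel, so 5'→3' the coding strand is TGCAGTCGTTGTAAAAATAGGGTTCCACATTTGACAACGG. Replace T with U for the mRNA.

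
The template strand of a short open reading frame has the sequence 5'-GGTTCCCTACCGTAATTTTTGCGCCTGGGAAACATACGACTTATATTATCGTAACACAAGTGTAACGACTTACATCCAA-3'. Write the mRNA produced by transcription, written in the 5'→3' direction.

The mRNA has the sequence of the coding strand (reverse complement of the template) with T→U. Reverse complement of GGTTCCCTACCGTAATTTTTGCGCCTGGGAAACATACGACTTATATTATCGTAACACAAGTGTAACGACTTACATCCAA is TTGGATGTAAGTCGTTACACTTGTGTTACGATAATATAAGTCGTATGTTTCCCAGGCGCAAAAATTACGGTAGGGAACC; then T→U.

5'-UUGGAUGUAAGUCGUUACACUUGUGUUACGAUAAUAUAAGUCGUAUGUUUCCCAGGCGCAAAAAUUACGGUAGGGAACC-3'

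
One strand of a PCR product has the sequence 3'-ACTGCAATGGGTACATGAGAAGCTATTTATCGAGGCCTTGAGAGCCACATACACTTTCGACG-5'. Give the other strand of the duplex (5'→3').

The strand is given 3'→5', so its complement runs 5'→3' in the same left-to-right order: pair each base A↔T, G↔C.

5'-TGACGTTACCCATGTACTCTTCGATAAATAGCTCCGGAACTCTCGGTGTATGTGAAAGCTGC-3'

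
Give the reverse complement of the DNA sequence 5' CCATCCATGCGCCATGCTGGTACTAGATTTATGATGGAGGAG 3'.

Reading the sequence 3'→5' and pairing each base (A↔T, G↔C) gives the reverse complement directly.

5'-CTCCTCCATCATAAATCTAGTACCAGCATGGCGCATGGATGG-3'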